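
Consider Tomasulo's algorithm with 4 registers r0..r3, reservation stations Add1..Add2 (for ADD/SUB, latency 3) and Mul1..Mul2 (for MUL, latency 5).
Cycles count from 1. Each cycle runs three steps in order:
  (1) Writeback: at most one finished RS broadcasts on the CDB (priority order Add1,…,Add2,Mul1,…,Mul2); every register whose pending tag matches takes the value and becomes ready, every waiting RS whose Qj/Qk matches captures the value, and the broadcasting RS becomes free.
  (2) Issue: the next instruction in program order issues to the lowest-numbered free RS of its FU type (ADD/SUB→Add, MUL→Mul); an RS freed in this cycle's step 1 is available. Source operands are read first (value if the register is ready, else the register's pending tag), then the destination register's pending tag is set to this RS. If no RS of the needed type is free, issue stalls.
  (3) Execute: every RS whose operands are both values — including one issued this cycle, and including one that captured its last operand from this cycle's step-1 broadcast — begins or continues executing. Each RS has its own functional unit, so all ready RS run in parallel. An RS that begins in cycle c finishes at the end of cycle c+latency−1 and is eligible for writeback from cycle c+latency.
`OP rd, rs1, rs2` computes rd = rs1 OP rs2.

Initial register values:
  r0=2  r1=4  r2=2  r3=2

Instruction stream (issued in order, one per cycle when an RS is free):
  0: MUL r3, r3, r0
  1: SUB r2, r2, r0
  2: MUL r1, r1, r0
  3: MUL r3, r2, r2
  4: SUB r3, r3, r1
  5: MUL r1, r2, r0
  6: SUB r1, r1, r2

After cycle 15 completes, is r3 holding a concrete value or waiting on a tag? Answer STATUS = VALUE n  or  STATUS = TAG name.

STATUS = VALUE -8

c1: issue MUL r3<-Mul1 | r0:2,r1:4,r2:2,r3:Mul1
c2: issue SUB r2<-Add1 | r0:2,r1:4,r2:Add1,r3:Mul1
c3: issue MUL r1<-Mul2 | r0:2,r1:Mul2,r2:Add1,r3:Mul1
c4: stall | r0:2,r1:Mul2,r2:Add1,r3:Mul1
c5: CDB Add1=0; stall | r0:2,r1:Mul2,r2:0,r3:Mul1
c6: CDB Mul1=4; issue MUL r3<-Mul1 | r0:2,r1:Mul2,r2:0,r3:Mul1
c7: issue SUB r3<-Add1 | r0:2,r1:Mul2,r2:0,r3:Add1
c8: CDB Mul2=8; issue MUL r1<-Mul2 | r0:2,r1:Mul2,r2:0,r3:Add1
c9: issue SUB r1<-Add2 | r0:2,r1:Add2,r2:0,r3:Add1
c10: - | r0:2,r1:Add2,r2:0,r3:Add1
c11: CDB Mul1=0 | r0:2,r1:Add2,r2:0,r3:Add1
c12: - | r0:2,r1:Add2,r2:0,r3:Add1
c13: CDB Mul2=0 | r0:2,r1:Add2,r2:0,r3:Add1
c14: CDB Add1=-8 | r0:2,r1:Add2,r2:0,r3:-8
c15: - | r0:2,r1:Add2,r2:0,r3:-8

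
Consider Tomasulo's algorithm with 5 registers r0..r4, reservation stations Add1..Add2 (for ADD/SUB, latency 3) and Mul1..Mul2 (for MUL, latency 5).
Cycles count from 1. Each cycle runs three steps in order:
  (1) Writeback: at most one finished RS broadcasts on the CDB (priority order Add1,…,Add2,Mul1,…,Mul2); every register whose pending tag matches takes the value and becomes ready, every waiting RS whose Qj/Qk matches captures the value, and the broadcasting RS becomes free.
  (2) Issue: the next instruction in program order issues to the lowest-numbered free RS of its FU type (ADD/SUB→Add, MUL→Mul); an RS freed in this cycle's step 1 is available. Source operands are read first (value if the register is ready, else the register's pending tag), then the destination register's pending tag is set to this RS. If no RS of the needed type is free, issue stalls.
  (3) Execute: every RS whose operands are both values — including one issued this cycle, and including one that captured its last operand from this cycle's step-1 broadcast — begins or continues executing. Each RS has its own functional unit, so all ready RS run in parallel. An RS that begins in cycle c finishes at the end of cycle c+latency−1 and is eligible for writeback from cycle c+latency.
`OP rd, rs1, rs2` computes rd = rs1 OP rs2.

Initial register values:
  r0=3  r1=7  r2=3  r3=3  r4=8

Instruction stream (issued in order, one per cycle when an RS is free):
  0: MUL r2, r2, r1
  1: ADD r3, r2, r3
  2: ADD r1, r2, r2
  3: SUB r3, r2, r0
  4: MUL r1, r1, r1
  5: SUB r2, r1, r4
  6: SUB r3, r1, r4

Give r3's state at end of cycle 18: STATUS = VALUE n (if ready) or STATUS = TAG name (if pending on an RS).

  c1: issue MUL r2<-Mul1  regs: r0:3,r1:7,r2:Mul1,r3:3,r4:8
  c2: issue ADD r3<-Add1  regs: r0:3,r1:7,r2:Mul1,r3:Add1,r4:8
  c3: issue ADD r1<-Add2  regs: r0:3,r1:Add2,r2:Mul1,r3:Add1,r4:8
  c4: stall  regs: r0:3,r1:Add2,r2:Mul1,r3:Add1,r4:8
  c5: stall  regs: r0:3,r1:Add2,r2:Mul1,r3:Add1,r4:8
  c6: CDB Mul1=21; stall  regs: r0:3,r1:Add2,r2:21,r3:Add1,r4:8
  c7: stall  regs: r0:3,r1:Add2,r2:21,r3:Add1,r4:8
  c8: stall  regs: r0:3,r1:Add2,r2:21,r3:Add1,r4:8
  c9: CDB Add1=24; issue SUB r3<-Add1  regs: r0:3,r1:Add2,r2:21,r3:Add1,r4:8
  c10: CDB Add2=42; issue MUL r1<-Mul1  regs: r0:3,r1:Mul1,r2:21,r3:Add1,r4:8
  c11: issue SUB r2<-Add2  regs: r0:3,r1:Mul1,r2:Add2,r3:Add1,r4:8
  c12: CDB Add1=18; issue SUB r3<-Add1  regs: r0:3,r1:Mul1,r2:Add2,r3:Add1,r4:8
  c13: -  regs: r0:3,r1:Mul1,r2:Add2,r3:Add1,r4:8
  c14: -  regs: r0:3,r1:Mul1,r2:Add2,r3:Add1,r4:8
  c15: CDB Mul1=1764  regs: r0:3,r1:1764,r2:Add2,r3:Add1,r4:8
  c16: -  regs: r0:3,r1:1764,r2:Add2,r3:Add1,r4:8
  c17: -  regs: r0:3,r1:1764,r2:Add2,r3:Add1,r4:8
  c18: CDB Add1=1756  regs: r0:3,r1:1764,r2:Add2,r3:1756,r4:8

STATUS = VALUE 1756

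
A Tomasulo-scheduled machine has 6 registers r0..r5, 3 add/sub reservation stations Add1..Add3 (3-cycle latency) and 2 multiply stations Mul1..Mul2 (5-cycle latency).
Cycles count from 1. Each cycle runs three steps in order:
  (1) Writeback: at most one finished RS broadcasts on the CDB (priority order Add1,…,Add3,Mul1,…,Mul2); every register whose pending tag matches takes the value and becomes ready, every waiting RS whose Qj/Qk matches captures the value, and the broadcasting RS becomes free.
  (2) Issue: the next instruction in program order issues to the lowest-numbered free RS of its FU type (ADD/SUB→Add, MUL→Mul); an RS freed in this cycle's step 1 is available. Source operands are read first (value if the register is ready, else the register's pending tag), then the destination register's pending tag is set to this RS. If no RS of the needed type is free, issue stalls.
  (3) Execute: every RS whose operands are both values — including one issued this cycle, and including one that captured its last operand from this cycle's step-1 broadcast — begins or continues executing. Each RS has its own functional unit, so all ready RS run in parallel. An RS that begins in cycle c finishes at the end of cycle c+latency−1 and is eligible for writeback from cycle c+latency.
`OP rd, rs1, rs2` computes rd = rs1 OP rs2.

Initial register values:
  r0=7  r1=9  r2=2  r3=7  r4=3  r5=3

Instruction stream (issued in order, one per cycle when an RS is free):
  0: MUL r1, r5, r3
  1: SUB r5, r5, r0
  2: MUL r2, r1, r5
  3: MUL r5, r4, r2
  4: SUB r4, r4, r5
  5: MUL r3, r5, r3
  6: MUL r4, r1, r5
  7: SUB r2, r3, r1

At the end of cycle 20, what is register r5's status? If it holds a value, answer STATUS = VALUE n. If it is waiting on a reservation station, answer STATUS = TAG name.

STATUS = VALUE -252

c1: issue MUL r1<-Mul1 | r0:7,r1:Mul1,r2:2,r3:7,r4:3,r5:3
c2: issue SUB r5<-Add1 | r0:7,r1:Mul1,r2:2,r3:7,r4:3,r5:Add1
c3: issue MUL r2<-Mul2 | r0:7,r1:Mul1,r2:Mul2,r3:7,r4:3,r5:Add1
c4: stall | r0:7,r1:Mul1,r2:Mul2,r3:7,r4:3,r5:Add1
c5: CDB Add1=-4; stall | r0:7,r1:Mul1,r2:Mul2,r3:7,r4:3,r5:-4
c6: CDB Mul1=21; issue MUL r5<-Mul1 | r0:7,r1:21,r2:Mul2,r3:7,r4:3,r5:Mul1
c7: issue SUB r4<-Add1 | r0:7,r1:21,r2:Mul2,r3:7,r4:Add1,r5:Mul1
c8: stall | r0:7,r1:21,r2:Mul2,r3:7,r4:Add1,r5:Mul1
c9: stall | r0:7,r1:21,r2:Mul2,r3:7,r4:Add1,r5:Mul1
c10: stall | r0:7,r1:21,r2:Mul2,r3:7,r4:Add1,r5:Mul1
c11: CDB Mul2=-84; issue MUL r3<-Mul2 | r0:7,r1:21,r2:-84,r3:Mul2,r4:Add1,r5:Mul1
c12: stall | r0:7,r1:21,r2:-84,r3:Mul2,r4:Add1,r5:Mul1
c13: stall | r0:7,r1:21,r2:-84,r3:Mul2,r4:Add1,r5:Mul1
c14: stall | r0:7,r1:21,r2:-84,r3:Mul2,r4:Add1,r5:Mul1
c15: stall | r0:7,r1:21,r2:-84,r3:Mul2,r4:Add1,r5:Mul1
c16: CDB Mul1=-252; issue MUL r4<-Mul1 | r0:7,r1:21,r2:-84,r3:Mul2,r4:Mul1,r5:-252
c17: issue SUB r2<-Add2 | r0:7,r1:21,r2:Add2,r3:Mul2,r4:Mul1,r5:-252
c18: - | r0:7,r1:21,r2:Add2,r3:Mul2,r4:Mul1,r5:-252
c19: CDB Add1=255 | r0:7,r1:21,r2:Add2,r3:Mul2,r4:Mul1,r5:-252
c20: - | r0:7,r1:21,r2:Add2,r3:Mul2,r4:Mul1,r5:-252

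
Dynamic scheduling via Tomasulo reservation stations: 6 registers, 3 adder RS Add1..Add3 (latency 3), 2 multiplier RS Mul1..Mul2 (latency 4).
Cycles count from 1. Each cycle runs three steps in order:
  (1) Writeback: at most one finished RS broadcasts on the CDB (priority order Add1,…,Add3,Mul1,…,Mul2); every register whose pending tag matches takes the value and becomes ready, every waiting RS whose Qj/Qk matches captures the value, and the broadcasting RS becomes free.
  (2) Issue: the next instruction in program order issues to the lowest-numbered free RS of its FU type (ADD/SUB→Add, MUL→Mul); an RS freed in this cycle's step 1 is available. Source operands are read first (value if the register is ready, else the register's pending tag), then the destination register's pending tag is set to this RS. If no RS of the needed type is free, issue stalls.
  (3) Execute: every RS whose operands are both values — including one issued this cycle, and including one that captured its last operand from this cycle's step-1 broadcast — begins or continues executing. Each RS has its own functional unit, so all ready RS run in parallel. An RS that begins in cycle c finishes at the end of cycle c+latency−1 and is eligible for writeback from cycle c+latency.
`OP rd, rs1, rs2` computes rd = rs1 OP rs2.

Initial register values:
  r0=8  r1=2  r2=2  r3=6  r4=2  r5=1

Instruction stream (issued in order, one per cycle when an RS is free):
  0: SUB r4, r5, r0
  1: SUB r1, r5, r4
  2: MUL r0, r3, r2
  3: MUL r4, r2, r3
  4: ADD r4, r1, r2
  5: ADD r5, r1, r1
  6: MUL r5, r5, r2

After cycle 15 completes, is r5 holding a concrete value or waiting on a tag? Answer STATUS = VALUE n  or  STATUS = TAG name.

STATUS = VALUE 32

c1: issue SUB r4<-Add1 | r0:8,r1:2,r2:2,r3:6,r4:Add1,r5:1
c2: issue SUB r1<-Add2 | r0:8,r1:Add2,r2:2,r3:6,r4:Add1,r5:1
c3: issue MUL r0<-Mul1 | r0:Mul1,r1:Add2,r2:2,r3:6,r4:Add1,r5:1
c4: CDB Add1=-7; issue MUL r4<-Mul2 | r0:Mul1,r1:Add2,r2:2,r3:6,r4:Mul2,r5:1
c5: issue ADD r4<-Add1 | r0:Mul1,r1:Add2,r2:2,r3:6,r4:Add1,r5:1
c6: issue ADD r5<-Add3 | r0:Mul1,r1:Add2,r2:2,r3:6,r4:Add1,r5:Add3
c7: CDB Add2=8; stall | r0:Mul1,r1:8,r2:2,r3:6,r4:Add1,r5:Add3
c8: CDB Mul1=12; issue MUL r5<-Mul1 | r0:12,r1:8,r2:2,r3:6,r4:Add1,r5:Mul1
c9: CDB Mul2=12 | r0:12,r1:8,r2:2,r3:6,r4:Add1,r5:Mul1
c10: CDB Add1=10 | r0:12,r1:8,r2:2,r3:6,r4:10,r5:Mul1
c11: CDB Add3=16 | r0:12,r1:8,r2:2,r3:6,r4:10,r5:Mul1
c12: - | r0:12,r1:8,r2:2,r3:6,r4:10,r5:Mul1
c13: - | r0:12,r1:8,r2:2,r3:6,r4:10,r5:Mul1
c14: - | r0:12,r1:8,r2:2,r3:6,r4:10,r5:Mul1
c15: CDB Mul1=32 | r0:12,r1:8,r2:2,r3:6,r4:10,r5:32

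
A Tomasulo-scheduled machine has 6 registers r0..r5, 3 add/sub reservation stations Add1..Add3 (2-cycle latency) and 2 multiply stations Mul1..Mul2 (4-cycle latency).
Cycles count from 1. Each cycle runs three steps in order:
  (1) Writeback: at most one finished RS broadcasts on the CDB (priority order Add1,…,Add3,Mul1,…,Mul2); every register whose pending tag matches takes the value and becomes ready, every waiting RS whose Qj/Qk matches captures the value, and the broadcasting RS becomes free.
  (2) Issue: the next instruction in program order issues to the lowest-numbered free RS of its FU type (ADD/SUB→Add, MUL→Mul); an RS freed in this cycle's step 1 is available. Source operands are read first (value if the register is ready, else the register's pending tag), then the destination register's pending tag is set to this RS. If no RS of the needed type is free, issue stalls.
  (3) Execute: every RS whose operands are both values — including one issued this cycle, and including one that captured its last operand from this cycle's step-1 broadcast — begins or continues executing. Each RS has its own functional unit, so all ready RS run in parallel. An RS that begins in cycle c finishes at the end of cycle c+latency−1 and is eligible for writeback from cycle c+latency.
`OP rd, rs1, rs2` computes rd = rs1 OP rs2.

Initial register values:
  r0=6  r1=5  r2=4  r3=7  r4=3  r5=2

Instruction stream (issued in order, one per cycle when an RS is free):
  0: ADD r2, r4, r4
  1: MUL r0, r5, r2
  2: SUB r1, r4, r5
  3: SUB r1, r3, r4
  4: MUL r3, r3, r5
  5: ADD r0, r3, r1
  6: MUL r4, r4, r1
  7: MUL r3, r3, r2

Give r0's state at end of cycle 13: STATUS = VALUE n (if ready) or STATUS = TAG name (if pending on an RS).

STATUS = VALUE 18

cycle 1: issue ADD r2<-Add1 // r0:6,r1:5,r2:Add1,r3:7,r4:3,r5:2
cycle 2: issue MUL r0<-Mul1 // r0:Mul1,r1:5,r2:Add1,r3:7,r4:3,r5:2
cycle 3: CDB Add1=6; issue SUB r1<-Add1 // r0:Mul1,r1:Add1,r2:6,r3:7,r4:3,r5:2
cycle 4: issue SUB r1<-Add2 // r0:Mul1,r1:Add2,r2:6,r3:7,r4:3,r5:2
cycle 5: CDB Add1=1; issue MUL r3<-Mul2 // r0:Mul1,r1:Add2,r2:6,r3:Mul2,r4:3,r5:2
cycle 6: CDB Add2=4; issue ADD r0<-Add1 // r0:Add1,r1:4,r2:6,r3:Mul2,r4:3,r5:2
cycle 7: CDB Mul1=12; issue MUL r4<-Mul1 // r0:Add1,r1:4,r2:6,r3:Mul2,r4:Mul1,r5:2
cycle 8: stall // r0:Add1,r1:4,r2:6,r3:Mul2,r4:Mul1,r5:2
cycle 9: CDB Mul2=14; issue MUL r3<-Mul2 // r0:Add1,r1:4,r2:6,r3:Mul2,r4:Mul1,r5:2
cycle 10: - // r0:Add1,r1:4,r2:6,r3:Mul2,r4:Mul1,r5:2
cycle 11: CDB Add1=18 // r0:18,r1:4,r2:6,r3:Mul2,r4:Mul1,r5:2
cycle 12: CDB Mul1=12 // r0:18,r1:4,r2:6,r3:Mul2,r4:12,r5:2
cycle 13: CDB Mul2=84 // r0:18,r1:4,r2:6,r3:84,r4:12,r5:2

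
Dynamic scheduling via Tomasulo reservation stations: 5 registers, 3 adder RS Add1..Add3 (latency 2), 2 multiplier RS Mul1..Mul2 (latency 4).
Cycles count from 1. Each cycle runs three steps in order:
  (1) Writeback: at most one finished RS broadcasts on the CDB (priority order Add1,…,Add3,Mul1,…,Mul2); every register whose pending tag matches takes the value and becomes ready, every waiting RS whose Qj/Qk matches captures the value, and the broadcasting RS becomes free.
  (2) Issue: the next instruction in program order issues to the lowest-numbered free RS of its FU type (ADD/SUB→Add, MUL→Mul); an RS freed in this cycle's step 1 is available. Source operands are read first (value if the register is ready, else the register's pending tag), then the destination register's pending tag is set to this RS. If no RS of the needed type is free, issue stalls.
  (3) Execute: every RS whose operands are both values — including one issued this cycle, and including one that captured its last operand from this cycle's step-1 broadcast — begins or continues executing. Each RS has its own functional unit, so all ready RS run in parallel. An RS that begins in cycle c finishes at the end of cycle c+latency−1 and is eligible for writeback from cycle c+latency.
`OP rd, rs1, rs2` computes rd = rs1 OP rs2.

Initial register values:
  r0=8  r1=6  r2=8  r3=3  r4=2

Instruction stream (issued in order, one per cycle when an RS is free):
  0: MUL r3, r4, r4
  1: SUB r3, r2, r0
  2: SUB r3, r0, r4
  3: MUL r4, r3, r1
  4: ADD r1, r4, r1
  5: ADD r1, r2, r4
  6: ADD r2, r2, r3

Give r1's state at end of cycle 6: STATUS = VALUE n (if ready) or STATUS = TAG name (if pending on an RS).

c1: issue MUL r3<-Mul1 | r0:8,r1:6,r2:8,r3:Mul1,r4:2
c2: issue SUB r3<-Add1 | r0:8,r1:6,r2:8,r3:Add1,r4:2
c3: issue SUB r3<-Add2 | r0:8,r1:6,r2:8,r3:Add2,r4:2
c4: CDB Add1=0; issue MUL r4<-Mul2 | r0:8,r1:6,r2:8,r3:Add2,r4:Mul2
c5: CDB Add2=6; issue ADD r1<-Add1 | r0:8,r1:Add1,r2:8,r3:6,r4:Mul2
c6: CDB Mul1=4; issue ADD r1<-Add2 | r0:8,r1:Add2,r2:8,r3:6,r4:Mul2

STATUS = TAG Add2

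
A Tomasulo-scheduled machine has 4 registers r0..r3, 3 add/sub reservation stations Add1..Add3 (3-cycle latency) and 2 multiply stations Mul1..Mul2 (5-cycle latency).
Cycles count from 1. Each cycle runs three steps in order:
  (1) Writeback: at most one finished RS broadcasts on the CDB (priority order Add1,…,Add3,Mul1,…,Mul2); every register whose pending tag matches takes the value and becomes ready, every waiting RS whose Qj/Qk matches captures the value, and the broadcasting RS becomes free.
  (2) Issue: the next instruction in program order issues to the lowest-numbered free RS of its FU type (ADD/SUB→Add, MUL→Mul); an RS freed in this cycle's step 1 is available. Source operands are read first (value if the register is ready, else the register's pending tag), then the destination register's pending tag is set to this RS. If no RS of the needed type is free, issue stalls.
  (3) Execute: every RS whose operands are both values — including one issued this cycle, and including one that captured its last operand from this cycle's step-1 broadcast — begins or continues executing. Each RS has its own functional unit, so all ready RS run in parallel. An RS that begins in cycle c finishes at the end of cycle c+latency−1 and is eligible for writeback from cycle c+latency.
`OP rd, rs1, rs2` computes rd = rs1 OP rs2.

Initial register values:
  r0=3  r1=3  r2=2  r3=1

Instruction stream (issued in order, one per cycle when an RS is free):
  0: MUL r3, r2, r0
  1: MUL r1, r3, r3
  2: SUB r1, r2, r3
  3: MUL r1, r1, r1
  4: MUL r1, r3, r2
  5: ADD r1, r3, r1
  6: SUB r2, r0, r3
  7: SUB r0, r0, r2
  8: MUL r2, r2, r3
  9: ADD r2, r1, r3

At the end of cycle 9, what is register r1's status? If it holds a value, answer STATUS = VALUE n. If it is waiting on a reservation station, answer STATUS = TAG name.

cycle 1: issue MUL r3<-Mul1 // r0:3,r1:3,r2:2,r3:Mul1
cycle 2: issue MUL r1<-Mul2 // r0:3,r1:Mul2,r2:2,r3:Mul1
cycle 3: issue SUB r1<-Add1 // r0:3,r1:Add1,r2:2,r3:Mul1
cycle 4: stall // r0:3,r1:Add1,r2:2,r3:Mul1
cycle 5: stall // r0:3,r1:Add1,r2:2,r3:Mul1
cycle 6: CDB Mul1=6; issue MUL r1<-Mul1 // r0:3,r1:Mul1,r2:2,r3:6
cycle 7: stall // r0:3,r1:Mul1,r2:2,r3:6
cycle 8: stall // r0:3,r1:Mul1,r2:2,r3:6
cycle 9: CDB Add1=-4; stall // r0:3,r1:Mul1,r2:2,r3:6

STATUS = TAG Mul1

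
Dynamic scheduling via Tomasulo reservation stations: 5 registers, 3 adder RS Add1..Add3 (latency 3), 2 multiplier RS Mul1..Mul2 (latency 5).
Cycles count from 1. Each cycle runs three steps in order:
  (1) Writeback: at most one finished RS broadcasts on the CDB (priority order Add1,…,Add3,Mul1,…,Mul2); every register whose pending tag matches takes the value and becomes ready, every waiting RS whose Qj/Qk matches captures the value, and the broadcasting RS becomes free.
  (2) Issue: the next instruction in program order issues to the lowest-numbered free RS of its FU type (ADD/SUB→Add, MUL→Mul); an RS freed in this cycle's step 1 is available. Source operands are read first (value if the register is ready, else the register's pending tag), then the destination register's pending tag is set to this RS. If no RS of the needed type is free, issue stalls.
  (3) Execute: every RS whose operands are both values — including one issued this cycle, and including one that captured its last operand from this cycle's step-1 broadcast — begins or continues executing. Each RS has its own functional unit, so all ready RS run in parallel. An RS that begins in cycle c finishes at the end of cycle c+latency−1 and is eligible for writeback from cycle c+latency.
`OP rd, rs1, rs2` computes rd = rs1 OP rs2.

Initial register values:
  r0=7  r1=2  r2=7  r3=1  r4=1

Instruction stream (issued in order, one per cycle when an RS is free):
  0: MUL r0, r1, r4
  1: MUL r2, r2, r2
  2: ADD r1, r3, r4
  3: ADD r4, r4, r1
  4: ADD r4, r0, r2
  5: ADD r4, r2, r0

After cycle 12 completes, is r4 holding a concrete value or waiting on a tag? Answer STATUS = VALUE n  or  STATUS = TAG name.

STATUS = VALUE 51

  c1: issue MUL r0<-Mul1  regs: r0:Mul1,r1:2,r2:7,r3:1,r4:1
  c2: issue MUL r2<-Mul2  regs: r0:Mul1,r1:2,r2:Mul2,r3:1,r4:1
  c3: issue ADD r1<-Add1  regs: r0:Mul1,r1:Add1,r2:Mul2,r3:1,r4:1
  c4: issue ADD r4<-Add2  regs: r0:Mul1,r1:Add1,r2:Mul2,r3:1,r4:Add2
  c5: issue ADD r4<-Add3  regs: r0:Mul1,r1:Add1,r2:Mul2,r3:1,r4:Add3
  c6: CDB Add1=2; issue ADD r4<-Add1  regs: r0:Mul1,r1:2,r2:Mul2,r3:1,r4:Add1
  c7: CDB Mul1=2  regs: r0:2,r1:2,r2:Mul2,r3:1,r4:Add1
  c8: CDB Mul2=49  regs: r0:2,r1:2,r2:49,r3:1,r4:Add1
  c9: CDB Add2=3  regs: r0:2,r1:2,r2:49,r3:1,r4:Add1
  c10: -  regs: r0:2,r1:2,r2:49,r3:1,r4:Add1
  c11: CDB Add1=51  regs: r0:2,r1:2,r2:49,r3:1,r4:51
  c12: CDB Add3=51  regs: r0:2,r1:2,r2:49,r3:1,r4:51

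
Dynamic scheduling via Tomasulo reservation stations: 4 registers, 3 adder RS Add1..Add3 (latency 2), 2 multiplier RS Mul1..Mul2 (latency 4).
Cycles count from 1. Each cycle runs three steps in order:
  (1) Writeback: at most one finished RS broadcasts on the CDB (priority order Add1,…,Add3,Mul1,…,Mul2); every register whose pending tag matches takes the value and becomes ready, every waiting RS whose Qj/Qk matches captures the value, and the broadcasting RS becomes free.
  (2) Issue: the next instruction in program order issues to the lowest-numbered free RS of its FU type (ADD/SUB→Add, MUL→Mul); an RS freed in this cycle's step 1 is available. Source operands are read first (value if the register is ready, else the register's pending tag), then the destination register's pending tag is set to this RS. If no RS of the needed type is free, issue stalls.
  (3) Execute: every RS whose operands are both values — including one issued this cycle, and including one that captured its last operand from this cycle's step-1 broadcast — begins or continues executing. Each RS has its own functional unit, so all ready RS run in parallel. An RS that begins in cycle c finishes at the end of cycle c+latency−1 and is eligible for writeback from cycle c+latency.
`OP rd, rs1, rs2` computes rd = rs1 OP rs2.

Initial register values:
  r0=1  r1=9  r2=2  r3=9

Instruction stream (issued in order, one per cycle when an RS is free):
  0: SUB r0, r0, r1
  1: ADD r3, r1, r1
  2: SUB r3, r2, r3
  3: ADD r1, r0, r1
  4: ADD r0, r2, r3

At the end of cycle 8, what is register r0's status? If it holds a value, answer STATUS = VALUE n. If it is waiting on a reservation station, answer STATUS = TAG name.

  c1: issue SUB r0<-Add1  regs: r0:Add1,r1:9,r2:2,r3:9
  c2: issue ADD r3<-Add2  regs: r0:Add1,r1:9,r2:2,r3:Add2
  c3: CDB Add1=-8; issue SUB r3<-Add1  regs: r0:-8,r1:9,r2:2,r3:Add1
  c4: CDB Add2=18; issue ADD r1<-Add2  regs: r0:-8,r1:Add2,r2:2,r3:Add1
  c5: issue ADD r0<-Add3  regs: r0:Add3,r1:Add2,r2:2,r3:Add1
  c6: CDB Add1=-16  regs: r0:Add3,r1:Add2,r2:2,r3:-16
  c7: CDB Add2=1  regs: r0:Add3,r1:1,r2:2,r3:-16
  c8: CDB Add3=-14  regs: r0:-14,r1:1,r2:2,r3:-16

STATUS = VALUE -14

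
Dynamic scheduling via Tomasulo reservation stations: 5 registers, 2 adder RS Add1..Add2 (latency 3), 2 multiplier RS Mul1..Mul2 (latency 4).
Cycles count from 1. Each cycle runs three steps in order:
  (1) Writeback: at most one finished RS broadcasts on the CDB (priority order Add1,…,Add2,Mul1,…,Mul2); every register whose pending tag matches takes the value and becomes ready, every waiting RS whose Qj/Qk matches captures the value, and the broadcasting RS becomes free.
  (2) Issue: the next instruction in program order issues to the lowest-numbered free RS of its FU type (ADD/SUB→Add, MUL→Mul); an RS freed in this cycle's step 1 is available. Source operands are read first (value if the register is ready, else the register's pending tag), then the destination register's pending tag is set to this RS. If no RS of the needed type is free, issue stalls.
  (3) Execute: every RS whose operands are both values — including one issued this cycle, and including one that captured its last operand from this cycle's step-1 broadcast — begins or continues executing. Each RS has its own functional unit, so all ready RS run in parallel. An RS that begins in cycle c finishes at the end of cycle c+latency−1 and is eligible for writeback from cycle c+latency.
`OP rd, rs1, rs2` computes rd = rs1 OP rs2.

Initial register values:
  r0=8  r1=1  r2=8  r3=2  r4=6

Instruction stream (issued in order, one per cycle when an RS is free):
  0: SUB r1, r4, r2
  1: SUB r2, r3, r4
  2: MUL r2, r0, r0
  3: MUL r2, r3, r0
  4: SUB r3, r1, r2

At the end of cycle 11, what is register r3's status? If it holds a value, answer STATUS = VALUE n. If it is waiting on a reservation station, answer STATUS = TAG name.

  c1: issue SUB r1<-Add1  regs: r0:8,r1:Add1,r2:8,r3:2,r4:6
  c2: issue SUB r2<-Add2  regs: r0:8,r1:Add1,r2:Add2,r3:2,r4:6
  c3: issue MUL r2<-Mul1  regs: r0:8,r1:Add1,r2:Mul1,r3:2,r4:6
  c4: CDB Add1=-2; issue MUL r2<-Mul2  regs: r0:8,r1:-2,r2:Mul2,r3:2,r4:6
  c5: CDB Add2=-4; issue SUB r3<-Add1  regs: r0:8,r1:-2,r2:Mul2,r3:Add1,r4:6
  c6: -  regs: r0:8,r1:-2,r2:Mul2,r3:Add1,r4:6
  c7: CDB Mul1=64  regs: r0:8,r1:-2,r2:Mul2,r3:Add1,r4:6
  c8: CDB Mul2=16  regs: r0:8,r1:-2,r2:16,r3:Add1,r4:6
  c9: -  regs: r0:8,r1:-2,r2:16,r3:Add1,r4:6
  c10: -  regs: r0:8,r1:-2,r2:16,r3:Add1,r4:6
  c11: CDB Add1=-18  regs: r0:8,r1:-2,r2:16,r3:-18,r4:6

STATUS = VALUE -18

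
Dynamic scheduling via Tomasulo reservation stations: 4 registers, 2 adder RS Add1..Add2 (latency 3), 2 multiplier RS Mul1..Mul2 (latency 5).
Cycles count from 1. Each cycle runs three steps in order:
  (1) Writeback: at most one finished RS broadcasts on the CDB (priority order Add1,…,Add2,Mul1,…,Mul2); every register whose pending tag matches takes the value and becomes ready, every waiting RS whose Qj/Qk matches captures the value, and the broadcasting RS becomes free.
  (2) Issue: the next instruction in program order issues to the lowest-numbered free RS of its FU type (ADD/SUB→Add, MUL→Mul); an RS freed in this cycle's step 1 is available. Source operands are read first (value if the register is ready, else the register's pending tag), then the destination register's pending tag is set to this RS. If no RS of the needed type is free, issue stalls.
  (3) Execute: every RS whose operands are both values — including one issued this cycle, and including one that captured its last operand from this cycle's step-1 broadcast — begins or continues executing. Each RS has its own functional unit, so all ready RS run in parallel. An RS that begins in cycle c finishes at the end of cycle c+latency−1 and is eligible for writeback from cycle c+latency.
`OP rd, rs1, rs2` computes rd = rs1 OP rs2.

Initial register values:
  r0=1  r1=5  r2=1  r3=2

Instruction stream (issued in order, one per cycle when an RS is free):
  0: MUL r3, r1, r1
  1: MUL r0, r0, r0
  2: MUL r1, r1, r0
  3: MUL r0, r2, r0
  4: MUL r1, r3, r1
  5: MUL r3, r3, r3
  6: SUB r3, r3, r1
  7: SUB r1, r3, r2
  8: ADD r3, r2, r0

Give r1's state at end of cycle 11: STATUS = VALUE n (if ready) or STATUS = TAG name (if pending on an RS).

c1: issue MUL r3<-Mul1 | r0:1,r1:5,r2:1,r3:Mul1
c2: issue MUL r0<-Mul2 | r0:Mul2,r1:5,r2:1,r3:Mul1
c3: stall | r0:Mul2,r1:5,r2:1,r3:Mul1
c4: stall | r0:Mul2,r1:5,r2:1,r3:Mul1
c5: stall | r0:Mul2,r1:5,r2:1,r3:Mul1
c6: CDB Mul1=25; issue MUL r1<-Mul1 | r0:Mul2,r1:Mul1,r2:1,r3:25
c7: CDB Mul2=1; issue MUL r0<-Mul2 | r0:Mul2,r1:Mul1,r2:1,r3:25
c8: stall | r0:Mul2,r1:Mul1,r2:1,r3:25
c9: stall | r0:Mul2,r1:Mul1,r2:1,r3:25
c10: stall | r0:Mul2,r1:Mul1,r2:1,r3:25
c11: stall | r0:Mul2,r1:Mul1,r2:1,r3:25

STATUS = TAG Mul1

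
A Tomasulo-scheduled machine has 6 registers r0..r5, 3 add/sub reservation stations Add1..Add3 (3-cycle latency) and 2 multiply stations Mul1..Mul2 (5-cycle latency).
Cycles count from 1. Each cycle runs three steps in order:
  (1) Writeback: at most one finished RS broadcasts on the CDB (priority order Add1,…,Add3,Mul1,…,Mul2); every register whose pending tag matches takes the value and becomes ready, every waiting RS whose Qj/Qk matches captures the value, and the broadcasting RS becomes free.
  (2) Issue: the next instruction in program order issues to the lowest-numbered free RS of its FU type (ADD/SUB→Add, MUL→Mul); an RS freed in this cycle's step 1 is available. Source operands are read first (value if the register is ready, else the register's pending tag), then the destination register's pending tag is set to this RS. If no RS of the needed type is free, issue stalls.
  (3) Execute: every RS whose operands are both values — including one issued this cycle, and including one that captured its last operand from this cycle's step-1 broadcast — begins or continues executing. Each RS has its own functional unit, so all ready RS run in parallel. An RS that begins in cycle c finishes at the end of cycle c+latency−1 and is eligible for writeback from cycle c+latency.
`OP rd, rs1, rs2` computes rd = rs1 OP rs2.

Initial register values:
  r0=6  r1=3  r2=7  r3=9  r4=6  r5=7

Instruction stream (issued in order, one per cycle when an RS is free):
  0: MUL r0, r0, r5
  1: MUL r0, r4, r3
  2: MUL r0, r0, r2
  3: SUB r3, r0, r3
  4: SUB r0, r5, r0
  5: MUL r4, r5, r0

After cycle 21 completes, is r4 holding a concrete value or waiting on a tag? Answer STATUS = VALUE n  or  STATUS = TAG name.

STATUS = VALUE -2597

cycle 1: issue MUL r0<-Mul1 // r0:Mul1,r1:3,r2:7,r3:9,r4:6,r5:7
cycle 2: issue MUL r0<-Mul2 // r0:Mul2,r1:3,r2:7,r3:9,r4:6,r5:7
cycle 3: stall // r0:Mul2,r1:3,r2:7,r3:9,r4:6,r5:7
cycle 4: stall // r0:Mul2,r1:3,r2:7,r3:9,r4:6,r5:7
cycle 5: stall // r0:Mul2,r1:3,r2:7,r3:9,r4:6,r5:7
cycle 6: CDB Mul1=42; issue MUL r0<-Mul1 // r0:Mul1,r1:3,r2:7,r3:9,r4:6,r5:7
cycle 7: CDB Mul2=54; issue SUB r3<-Add1 // r0:Mul1,r1:3,r2:7,r3:Add1,r4:6,r5:7
cycle 8: issue SUB r0<-Add2 // r0:Add2,r1:3,r2:7,r3:Add1,r4:6,r5:7
cycle 9: issue MUL r4<-Mul2 // r0:Add2,r1:3,r2:7,r3:Add1,r4:Mul2,r5:7
cycle 10: - // r0:Add2,r1:3,r2:7,r3:Add1,r4:Mul2,r5:7
cycle 11: - // r0:Add2,r1:3,r2:7,r3:Add1,r4:Mul2,r5:7
cycle 12: CDB Mul1=378 // r0:Add2,r1:3,r2:7,r3:Add1,r4:Mul2,r5:7
cycle 13: - // r0:Add2,r1:3,r2:7,r3:Add1,r4:Mul2,r5:7
cycle 14: - // r0:Add2,r1:3,r2:7,r3:Add1,r4:Mul2,r5:7
cycle 15: CDB Add1=369 // r0:Add2,r1:3,r2:7,r3:369,r4:Mul2,r5:7
cycle 16: CDB Add2=-371 // r0:-371,r1:3,r2:7,r3:369,r4:Mul2,r5:7
cycle 17: - // r0:-371,r1:3,r2:7,r3:369,r4:Mul2,r5:7
cycle 18: - // r0:-371,r1:3,r2:7,r3:369,r4:Mul2,r5:7
cycle 19: - // r0:-371,r1:3,r2:7,r3:369,r4:Mul2,r5:7
cycle 20: - // r0:-371,r1:3,r2:7,r3:369,r4:Mul2,r5:7
cycle 21: CDB Mul2=-2597 // r0:-371,r1:3,r2:7,r3:369,r4:-2597,r5:7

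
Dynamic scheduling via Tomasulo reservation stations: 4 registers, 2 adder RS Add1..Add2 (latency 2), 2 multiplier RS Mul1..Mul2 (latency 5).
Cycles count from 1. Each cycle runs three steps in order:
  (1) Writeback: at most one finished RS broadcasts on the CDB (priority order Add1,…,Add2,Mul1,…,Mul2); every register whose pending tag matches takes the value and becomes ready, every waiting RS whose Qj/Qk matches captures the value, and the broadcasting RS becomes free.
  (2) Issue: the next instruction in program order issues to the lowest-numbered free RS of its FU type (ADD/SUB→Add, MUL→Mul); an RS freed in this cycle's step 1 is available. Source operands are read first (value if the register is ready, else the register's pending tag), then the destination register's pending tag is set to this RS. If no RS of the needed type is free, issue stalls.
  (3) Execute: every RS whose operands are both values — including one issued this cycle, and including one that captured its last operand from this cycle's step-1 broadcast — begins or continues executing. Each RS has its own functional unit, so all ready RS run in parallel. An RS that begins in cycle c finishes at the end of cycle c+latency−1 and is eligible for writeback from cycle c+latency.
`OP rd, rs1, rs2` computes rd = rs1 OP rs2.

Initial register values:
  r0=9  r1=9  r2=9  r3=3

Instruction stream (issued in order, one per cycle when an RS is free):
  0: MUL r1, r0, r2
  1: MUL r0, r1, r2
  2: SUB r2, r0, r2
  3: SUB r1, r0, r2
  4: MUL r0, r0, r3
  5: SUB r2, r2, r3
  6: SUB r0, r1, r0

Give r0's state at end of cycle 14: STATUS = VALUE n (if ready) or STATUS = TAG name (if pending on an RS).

STATUS = TAG Mul1

c1: issue MUL r1<-Mul1 | r0:9,r1:Mul1,r2:9,r3:3
c2: issue MUL r0<-Mul2 | r0:Mul2,r1:Mul1,r2:9,r3:3
c3: issue SUB r2<-Add1 | r0:Mul2,r1:Mul1,r2:Add1,r3:3
c4: issue SUB r1<-Add2 | r0:Mul2,r1:Add2,r2:Add1,r3:3
c5: stall | r0:Mul2,r1:Add2,r2:Add1,r3:3
c6: CDB Mul1=81; issue MUL r0<-Mul1 | r0:Mul1,r1:Add2,r2:Add1,r3:3
c7: stall | r0:Mul1,r1:Add2,r2:Add1,r3:3
c8: stall | r0:Mul1,r1:Add2,r2:Add1,r3:3
c9: stall | r0:Mul1,r1:Add2,r2:Add1,r3:3
c10: stall | r0:Mul1,r1:Add2,r2:Add1,r3:3
c11: CDB Mul2=729; stall | r0:Mul1,r1:Add2,r2:Add1,r3:3
c12: stall | r0:Mul1,r1:Add2,r2:Add1,r3:3
c13: CDB Add1=720; issue SUB r2<-Add1 | r0:Mul1,r1:Add2,r2:Add1,r3:3
c14: stall | r0:Mul1,r1:Add2,r2:Add1,r3:3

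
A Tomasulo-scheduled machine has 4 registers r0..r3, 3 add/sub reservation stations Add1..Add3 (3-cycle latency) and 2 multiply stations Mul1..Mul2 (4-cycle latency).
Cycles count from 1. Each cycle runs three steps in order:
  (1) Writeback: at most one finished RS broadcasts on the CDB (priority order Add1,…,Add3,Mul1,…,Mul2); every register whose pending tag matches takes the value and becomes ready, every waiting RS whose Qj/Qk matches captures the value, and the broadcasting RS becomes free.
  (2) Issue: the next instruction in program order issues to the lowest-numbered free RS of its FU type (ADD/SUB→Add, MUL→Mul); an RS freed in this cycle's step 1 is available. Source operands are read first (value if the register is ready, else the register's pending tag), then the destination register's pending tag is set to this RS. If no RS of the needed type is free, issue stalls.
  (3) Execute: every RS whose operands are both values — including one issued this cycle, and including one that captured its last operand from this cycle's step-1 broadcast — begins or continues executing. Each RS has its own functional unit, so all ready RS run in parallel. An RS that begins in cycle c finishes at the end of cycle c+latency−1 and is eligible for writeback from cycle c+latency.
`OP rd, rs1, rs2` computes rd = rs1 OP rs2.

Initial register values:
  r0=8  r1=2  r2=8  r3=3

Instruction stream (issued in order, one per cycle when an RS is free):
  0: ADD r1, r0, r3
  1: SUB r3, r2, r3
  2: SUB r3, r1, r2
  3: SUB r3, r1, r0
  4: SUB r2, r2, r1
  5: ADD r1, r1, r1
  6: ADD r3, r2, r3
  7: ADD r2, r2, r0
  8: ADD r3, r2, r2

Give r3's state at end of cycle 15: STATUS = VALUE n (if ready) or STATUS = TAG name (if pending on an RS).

c1: issue ADD r1<-Add1 | r0:8,r1:Add1,r2:8,r3:3
c2: issue SUB r3<-Add2 | r0:8,r1:Add1,r2:8,r3:Add2
c3: issue SUB r3<-Add3 | r0:8,r1:Add1,r2:8,r3:Add3
c4: CDB Add1=11; issue SUB r3<-Add1 | r0:8,r1:11,r2:8,r3:Add1
c5: CDB Add2=5; issue SUB r2<-Add2 | r0:8,r1:11,r2:Add2,r3:Add1
c6: stall | r0:8,r1:11,r2:Add2,r3:Add1
c7: CDB Add1=3; issue ADD r1<-Add1 | r0:8,r1:Add1,r2:Add2,r3:3
c8: CDB Add2=-3; issue ADD r3<-Add2 | r0:8,r1:Add1,r2:-3,r3:Add2
c9: CDB Add3=3; issue ADD r2<-Add3 | r0:8,r1:Add1,r2:Add3,r3:Add2
c10: CDB Add1=22; issue ADD r3<-Add1 | r0:8,r1:22,r2:Add3,r3:Add1
c11: CDB Add2=0 | r0:8,r1:22,r2:Add3,r3:Add1
c12: CDB Add3=5 | r0:8,r1:22,r2:5,r3:Add1
c13: - | r0:8,r1:22,r2:5,r3:Add1
c14: - | r0:8,r1:22,r2:5,r3:Add1
c15: CDB Add1=10 | r0:8,r1:22,r2:5,r3:10

STATUS = VALUE 10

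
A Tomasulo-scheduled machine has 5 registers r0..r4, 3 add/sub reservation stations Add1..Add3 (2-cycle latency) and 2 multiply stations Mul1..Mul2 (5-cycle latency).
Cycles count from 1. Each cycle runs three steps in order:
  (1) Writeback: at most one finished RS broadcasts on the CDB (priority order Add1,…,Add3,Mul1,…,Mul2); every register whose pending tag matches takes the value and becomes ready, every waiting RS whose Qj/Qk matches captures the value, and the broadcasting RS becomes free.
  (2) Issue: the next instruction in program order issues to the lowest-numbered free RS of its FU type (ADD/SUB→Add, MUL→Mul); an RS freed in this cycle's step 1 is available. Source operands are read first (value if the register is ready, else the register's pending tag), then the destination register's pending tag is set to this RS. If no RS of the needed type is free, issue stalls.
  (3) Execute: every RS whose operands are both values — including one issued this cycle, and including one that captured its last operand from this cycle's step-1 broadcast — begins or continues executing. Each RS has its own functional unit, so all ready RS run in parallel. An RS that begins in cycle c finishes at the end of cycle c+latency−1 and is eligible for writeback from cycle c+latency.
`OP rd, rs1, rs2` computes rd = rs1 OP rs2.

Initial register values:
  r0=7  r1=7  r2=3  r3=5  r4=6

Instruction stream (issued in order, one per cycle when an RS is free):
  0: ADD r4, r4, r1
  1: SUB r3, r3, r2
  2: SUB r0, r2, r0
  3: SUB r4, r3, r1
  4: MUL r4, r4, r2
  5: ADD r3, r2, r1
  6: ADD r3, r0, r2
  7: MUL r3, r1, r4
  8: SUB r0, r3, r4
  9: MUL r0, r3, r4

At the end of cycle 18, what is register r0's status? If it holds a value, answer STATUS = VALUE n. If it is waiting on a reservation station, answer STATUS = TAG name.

cycle 1: issue ADD r4<-Add1 // r0:7,r1:7,r2:3,r3:5,r4:Add1
cycle 2: issue SUB r3<-Add2 // r0:7,r1:7,r2:3,r3:Add2,r4:Add1
cycle 3: CDB Add1=13; issue SUB r0<-Add1 // r0:Add1,r1:7,r2:3,r3:Add2,r4:13
cycle 4: CDB Add2=2; issue SUB r4<-Add2 // r0:Add1,r1:7,r2:3,r3:2,r4:Add2
cycle 5: CDB Add1=-4; issue MUL r4<-Mul1 // r0:-4,r1:7,r2:3,r3:2,r4:Mul1
cycle 6: CDB Add2=-5; issue ADD r3<-Add1 // r0:-4,r1:7,r2:3,r3:Add1,r4:Mul1
cycle 7: issue ADD r3<-Add2 // r0:-4,r1:7,r2:3,r3:Add2,r4:Mul1
cycle 8: CDB Add1=10; issue MUL r3<-Mul2 // r0:-4,r1:7,r2:3,r3:Mul2,r4:Mul1
cycle 9: CDB Add2=-1; issue SUB r0<-Add1 // r0:Add1,r1:7,r2:3,r3:Mul2,r4:Mul1
cycle 10: stall // r0:Add1,r1:7,r2:3,r3:Mul2,r4:Mul1
cycle 11: CDB Mul1=-15; issue MUL r0<-Mul1 // r0:Mul1,r1:7,r2:3,r3:Mul2,r4:-15
cycle 12: - // r0:Mul1,r1:7,r2:3,r3:Mul2,r4:-15
cycle 13: - // r0:Mul1,r1:7,r2:3,r3:Mul2,r4:-15
cycle 14: - // r0:Mul1,r1:7,r2:3,r3:Mul2,r4:-15
cycle 15: - // r0:Mul1,r1:7,r2:3,r3:Mul2,r4:-15
cycle 16: CDB Mul2=-105 // r0:Mul1,r1:7,r2:3,r3:-105,r4:-15
cycle 17: - // r0:Mul1,r1:7,r2:3,r3:-105,r4:-15
cycle 18: CDB Add1=-90 // r0:Mul1,r1:7,r2:3,r3:-105,r4:-15

STATUS = TAG Mul1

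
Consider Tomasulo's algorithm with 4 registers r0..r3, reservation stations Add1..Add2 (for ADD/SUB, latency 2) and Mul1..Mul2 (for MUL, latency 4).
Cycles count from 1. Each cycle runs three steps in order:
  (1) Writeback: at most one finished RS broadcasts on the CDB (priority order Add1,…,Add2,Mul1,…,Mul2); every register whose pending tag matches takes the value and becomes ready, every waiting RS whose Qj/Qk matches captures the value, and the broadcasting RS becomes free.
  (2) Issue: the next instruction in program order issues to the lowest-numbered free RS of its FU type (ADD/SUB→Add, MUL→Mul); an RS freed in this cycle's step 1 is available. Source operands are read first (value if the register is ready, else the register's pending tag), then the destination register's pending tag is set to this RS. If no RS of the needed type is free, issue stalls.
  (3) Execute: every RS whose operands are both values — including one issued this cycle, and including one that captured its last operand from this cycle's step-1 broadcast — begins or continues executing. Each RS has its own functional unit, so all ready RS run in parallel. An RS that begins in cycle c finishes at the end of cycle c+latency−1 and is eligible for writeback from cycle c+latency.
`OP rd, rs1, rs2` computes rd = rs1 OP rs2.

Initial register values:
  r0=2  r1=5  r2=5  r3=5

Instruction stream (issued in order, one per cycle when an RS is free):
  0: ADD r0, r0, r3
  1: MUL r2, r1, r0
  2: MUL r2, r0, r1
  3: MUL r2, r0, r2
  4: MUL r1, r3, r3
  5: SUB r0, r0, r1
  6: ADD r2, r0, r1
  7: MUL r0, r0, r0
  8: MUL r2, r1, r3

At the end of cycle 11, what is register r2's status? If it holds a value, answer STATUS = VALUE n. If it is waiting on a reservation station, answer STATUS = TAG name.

STATUS = TAG Add2

c1: issue ADD r0<-Add1 | r0:Add1,r1:5,r2:5,r3:5
c2: issue MUL r2<-Mul1 | r0:Add1,r1:5,r2:Mul1,r3:5
c3: CDB Add1=7; issue MUL r2<-Mul2 | r0:7,r1:5,r2:Mul2,r3:5
c4: stall | r0:7,r1:5,r2:Mul2,r3:5
c5: stall | r0:7,r1:5,r2:Mul2,r3:5
c6: stall | r0:7,r1:5,r2:Mul2,r3:5
c7: CDB Mul1=35; issue MUL r2<-Mul1 | r0:7,r1:5,r2:Mul1,r3:5
c8: CDB Mul2=35; issue MUL r1<-Mul2 | r0:7,r1:Mul2,r2:Mul1,r3:5
c9: issue SUB r0<-Add1 | r0:Add1,r1:Mul2,r2:Mul1,r3:5
c10: issue ADD r2<-Add2 | r0:Add1,r1:Mul2,r2:Add2,r3:5
c11: stall | r0:Add1,r1:Mul2,r2:Add2,r3:5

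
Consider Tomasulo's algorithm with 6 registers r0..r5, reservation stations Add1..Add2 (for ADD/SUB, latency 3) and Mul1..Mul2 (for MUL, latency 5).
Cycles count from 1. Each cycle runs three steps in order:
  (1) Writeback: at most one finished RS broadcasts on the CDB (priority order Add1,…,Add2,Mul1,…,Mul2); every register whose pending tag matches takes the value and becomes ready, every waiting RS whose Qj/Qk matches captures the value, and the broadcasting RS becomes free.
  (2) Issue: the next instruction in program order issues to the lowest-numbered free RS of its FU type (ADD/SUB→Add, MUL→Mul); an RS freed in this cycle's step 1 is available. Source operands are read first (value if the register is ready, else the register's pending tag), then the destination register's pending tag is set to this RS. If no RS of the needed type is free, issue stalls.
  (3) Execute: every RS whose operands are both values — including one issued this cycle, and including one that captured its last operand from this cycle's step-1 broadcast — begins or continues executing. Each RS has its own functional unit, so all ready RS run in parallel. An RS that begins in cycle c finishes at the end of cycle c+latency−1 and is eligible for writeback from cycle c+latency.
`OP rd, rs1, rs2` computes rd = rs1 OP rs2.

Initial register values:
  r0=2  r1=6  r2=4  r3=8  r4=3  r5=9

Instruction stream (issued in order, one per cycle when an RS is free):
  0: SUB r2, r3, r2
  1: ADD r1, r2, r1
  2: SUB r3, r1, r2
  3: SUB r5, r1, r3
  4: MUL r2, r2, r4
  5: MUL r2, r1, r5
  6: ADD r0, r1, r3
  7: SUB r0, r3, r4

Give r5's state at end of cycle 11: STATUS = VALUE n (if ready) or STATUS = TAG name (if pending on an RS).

STATUS = TAG Add2

  c1: issue SUB r2<-Add1  regs: r0:2,r1:6,r2:Add1,r3:8,r4:3,r5:9
  c2: issue ADD r1<-Add2  regs: r0:2,r1:Add2,r2:Add1,r3:8,r4:3,r5:9
  c3: stall  regs: r0:2,r1:Add2,r2:Add1,r3:8,r4:3,r5:9
  c4: CDB Add1=4; issue SUB r3<-Add1  regs: r0:2,r1:Add2,r2:4,r3:Add1,r4:3,r5:9
  c5: stall  regs: r0:2,r1:Add2,r2:4,r3:Add1,r4:3,r5:9
  c6: stall  regs: r0:2,r1:Add2,r2:4,r3:Add1,r4:3,r5:9
  c7: CDB Add2=10; issue SUB r5<-Add2  regs: r0:2,r1:10,r2:4,r3:Add1,r4:3,r5:Add2
  c8: issue MUL r2<-Mul1  regs: r0:2,r1:10,r2:Mul1,r3:Add1,r4:3,r5:Add2
  c9: issue MUL r2<-Mul2  regs: r0:2,r1:10,r2:Mul2,r3:Add1,r4:3,r5:Add2
  c10: CDB Add1=6; issue ADD r0<-Add1  regs: r0:Add1,r1:10,r2:Mul2,r3:6,r4:3,r5:Add2
  c11: stall  regs: r0:Add1,r1:10,r2:Mul2,r3:6,r4:3,r5:Add2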